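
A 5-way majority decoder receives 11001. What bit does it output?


Ones: 3 out of 5
Threshold: 3

1 (3/5 voted 1)


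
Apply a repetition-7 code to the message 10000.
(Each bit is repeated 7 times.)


Each bit -> 7 copies

11111110000000000000000000000000000


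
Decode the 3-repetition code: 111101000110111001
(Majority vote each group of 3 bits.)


Groups: 111, 101, 000, 110, 111, 001
Majority votes: 110110

110110


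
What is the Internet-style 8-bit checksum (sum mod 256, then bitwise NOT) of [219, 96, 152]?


Sum = 467 mod 256 = 211
Complement = 44

44


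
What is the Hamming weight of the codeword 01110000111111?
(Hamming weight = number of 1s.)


Counting 1s in 01110000111111

9


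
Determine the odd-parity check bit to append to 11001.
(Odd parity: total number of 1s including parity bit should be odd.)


Number of 1s in data: 3
Parity bit: 0

0


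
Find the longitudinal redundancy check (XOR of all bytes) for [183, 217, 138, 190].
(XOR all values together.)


XOR chain: 183 ^ 217 ^ 138 ^ 190 = 90

90


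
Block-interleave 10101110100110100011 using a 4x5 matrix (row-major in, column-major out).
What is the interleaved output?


Matrix:
  10101
  11010
  01101
  00011
Read columns: 11000110101001011011

11000110101001011011


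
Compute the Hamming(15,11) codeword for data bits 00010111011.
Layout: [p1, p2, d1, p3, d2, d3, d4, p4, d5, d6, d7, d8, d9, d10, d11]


Parity bits: p1=1, p2=1, p3=0, p4=1

110000110111011


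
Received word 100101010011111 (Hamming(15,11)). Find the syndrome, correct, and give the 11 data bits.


Syndrome = 0: no error detected

Data: 00100011111 (no errors)


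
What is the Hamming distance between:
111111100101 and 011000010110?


XOR: 100111110011
Count of 1s: 8

8


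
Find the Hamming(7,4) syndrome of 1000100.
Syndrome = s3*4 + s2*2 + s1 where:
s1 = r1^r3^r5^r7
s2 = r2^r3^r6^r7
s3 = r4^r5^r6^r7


s1=0, s2=0, s3=1

Syndrome = 4 (error at position 4)


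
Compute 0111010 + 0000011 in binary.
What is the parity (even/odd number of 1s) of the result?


0111010 = 58
0000011 = 3
Sum = 61 = 111101
1s count = 5

odd parity (5 ones in 111101)


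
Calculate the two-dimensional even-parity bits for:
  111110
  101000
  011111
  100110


Row parities: 1011
Column parities: 101111

Row P: 1011, Col P: 101111, Corner: 1


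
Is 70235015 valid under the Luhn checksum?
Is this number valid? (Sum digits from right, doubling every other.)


Luhn sum = 20
20 mod 10 = 0

Valid (Luhn sum mod 10 = 0)


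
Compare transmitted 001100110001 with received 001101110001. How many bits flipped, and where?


XOR: 000001000000

1 error(s) at position(s): 5


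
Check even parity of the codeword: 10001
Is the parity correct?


Number of 1s: 2

Yes, parity is correct (2 ones)


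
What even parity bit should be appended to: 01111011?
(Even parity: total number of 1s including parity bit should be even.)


Number of 1s in data: 6
Parity bit: 0

0


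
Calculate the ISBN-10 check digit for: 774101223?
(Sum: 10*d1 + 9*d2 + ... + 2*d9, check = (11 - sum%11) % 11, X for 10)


Weighted sum: 197
197 mod 11 = 10

Check digit: 1


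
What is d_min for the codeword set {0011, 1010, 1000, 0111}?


Comparing all pairs, minimum distance: 1
Can detect 0 errors, correct 0 errors

1


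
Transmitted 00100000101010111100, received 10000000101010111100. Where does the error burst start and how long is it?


XOR: 10100000000000000000

Burst at position 0, length 3


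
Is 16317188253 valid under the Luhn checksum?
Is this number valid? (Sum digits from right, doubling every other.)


Luhn sum = 39
39 mod 10 = 9

Invalid (Luhn sum mod 10 = 9)


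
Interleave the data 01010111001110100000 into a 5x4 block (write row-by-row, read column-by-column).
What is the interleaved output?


Matrix:
  0101
  0111
  0011
  1010
  0000
Read columns: 00010110000111011100

00010110000111011100


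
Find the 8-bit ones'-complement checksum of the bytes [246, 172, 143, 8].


Sum = 569 mod 256 = 57
Complement = 198

198


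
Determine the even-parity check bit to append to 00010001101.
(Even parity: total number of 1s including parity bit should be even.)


Number of 1s in data: 4
Parity bit: 0

0


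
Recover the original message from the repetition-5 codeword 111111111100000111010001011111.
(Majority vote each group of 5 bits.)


Groups: 11111, 11111, 00000, 11101, 00010, 11111
Majority votes: 110101

110101


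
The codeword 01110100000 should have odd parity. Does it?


Number of 1s: 4

No, parity error (4 ones)


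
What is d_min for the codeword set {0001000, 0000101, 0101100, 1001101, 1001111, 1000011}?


Comparing all pairs, minimum distance: 1
Can detect 0 errors, correct 0 errors

1


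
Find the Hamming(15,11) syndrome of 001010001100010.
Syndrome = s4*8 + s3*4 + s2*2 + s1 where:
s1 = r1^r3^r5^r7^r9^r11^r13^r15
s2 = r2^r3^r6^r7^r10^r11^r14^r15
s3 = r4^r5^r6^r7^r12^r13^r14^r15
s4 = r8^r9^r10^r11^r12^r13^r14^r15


s1=1, s2=1, s3=0, s4=1

Syndrome = 11 (error at position 11)


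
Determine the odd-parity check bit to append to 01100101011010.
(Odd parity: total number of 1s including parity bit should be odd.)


Number of 1s in data: 7
Parity bit: 0

0


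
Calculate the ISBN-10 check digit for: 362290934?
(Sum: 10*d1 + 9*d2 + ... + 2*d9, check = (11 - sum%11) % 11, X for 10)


Weighted sum: 221
221 mod 11 = 1

Check digit: X


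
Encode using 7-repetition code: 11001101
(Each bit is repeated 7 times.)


Each bit -> 7 copies

11111111111111000000000000001111111111111100000001111111


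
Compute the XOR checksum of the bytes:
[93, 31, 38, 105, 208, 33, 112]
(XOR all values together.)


XOR chain: 93 ^ 31 ^ 38 ^ 105 ^ 208 ^ 33 ^ 112 = 140

140


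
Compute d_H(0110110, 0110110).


XOR: 0000000
Count of 1s: 0

0


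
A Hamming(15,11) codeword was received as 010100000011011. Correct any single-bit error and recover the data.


Syndrome = 0: no error detected

Data: 00000011011 (no errors)


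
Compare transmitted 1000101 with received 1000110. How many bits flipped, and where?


XOR: 0000011

2 error(s) at position(s): 5, 6


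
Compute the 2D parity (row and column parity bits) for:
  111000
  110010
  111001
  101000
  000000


Row parities: 11000
Column parities: 011011

Row P: 11000, Col P: 011011, Corner: 0


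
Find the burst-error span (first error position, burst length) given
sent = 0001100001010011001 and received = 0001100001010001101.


XOR: 0000000000000010100

Burst at position 14, length 3


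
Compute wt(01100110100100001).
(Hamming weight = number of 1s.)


Counting 1s in 01100110100100001

7


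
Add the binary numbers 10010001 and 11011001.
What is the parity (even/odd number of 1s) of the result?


10010001 = 145
11011001 = 217
Sum = 362 = 101101010
1s count = 5

odd parity (5 ones in 101101010)


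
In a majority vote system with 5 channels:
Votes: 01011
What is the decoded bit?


Ones: 3 out of 5
Threshold: 3

1 (3/5 voted 1)


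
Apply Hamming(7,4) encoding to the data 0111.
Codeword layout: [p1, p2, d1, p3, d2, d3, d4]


Parity bits: p1=0, p2=0, p3=1

0001111


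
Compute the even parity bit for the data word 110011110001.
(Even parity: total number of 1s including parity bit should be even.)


Number of 1s in data: 7
Parity bit: 1

1


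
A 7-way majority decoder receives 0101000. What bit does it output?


Ones: 2 out of 7
Threshold: 4

0 (2/7 voted 1)


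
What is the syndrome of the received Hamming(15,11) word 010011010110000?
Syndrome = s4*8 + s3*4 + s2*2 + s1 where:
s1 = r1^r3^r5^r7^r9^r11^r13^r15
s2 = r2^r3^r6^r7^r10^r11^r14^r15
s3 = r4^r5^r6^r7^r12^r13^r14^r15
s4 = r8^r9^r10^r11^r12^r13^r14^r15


s1=0, s2=0, s3=0, s4=1

Syndrome = 8 (error at position 8)


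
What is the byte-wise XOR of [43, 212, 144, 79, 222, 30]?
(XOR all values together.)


XOR chain: 43 ^ 212 ^ 144 ^ 79 ^ 222 ^ 30 = 224

224


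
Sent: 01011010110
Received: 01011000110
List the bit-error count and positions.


XOR: 00000010000

1 error(s) at position(s): 6


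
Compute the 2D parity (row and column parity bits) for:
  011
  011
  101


Row parities: 000
Column parities: 101

Row P: 000, Col P: 101, Corner: 0


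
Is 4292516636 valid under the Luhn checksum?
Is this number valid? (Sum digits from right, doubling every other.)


Luhn sum = 44
44 mod 10 = 4

Invalid (Luhn sum mod 10 = 4)


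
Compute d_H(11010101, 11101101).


XOR: 00111000
Count of 1s: 3

3


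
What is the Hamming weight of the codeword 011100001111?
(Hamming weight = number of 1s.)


Counting 1s in 011100001111

7


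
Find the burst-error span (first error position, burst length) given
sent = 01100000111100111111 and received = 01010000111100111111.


XOR: 00110000000000000000

Burst at position 2, length 2


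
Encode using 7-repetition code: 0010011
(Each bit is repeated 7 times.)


Each bit -> 7 copies

0000000000000011111110000000000000011111111111111


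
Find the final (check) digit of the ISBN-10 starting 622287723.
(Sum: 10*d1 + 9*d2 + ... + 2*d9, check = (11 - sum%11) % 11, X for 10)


Weighted sum: 231
231 mod 11 = 0

Check digit: 0


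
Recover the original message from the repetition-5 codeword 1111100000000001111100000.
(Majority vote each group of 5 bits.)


Groups: 11111, 00000, 00000, 11111, 00000
Majority votes: 10010

10010


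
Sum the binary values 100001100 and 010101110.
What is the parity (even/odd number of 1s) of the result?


100001100 = 268
010101110 = 174
Sum = 442 = 110111010
1s count = 6

even parity (6 ones in 110111010)


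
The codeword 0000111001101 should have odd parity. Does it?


Number of 1s: 6

No, parity error (6 ones)


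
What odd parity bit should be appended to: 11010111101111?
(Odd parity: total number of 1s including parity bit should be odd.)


Number of 1s in data: 11
Parity bit: 0

0


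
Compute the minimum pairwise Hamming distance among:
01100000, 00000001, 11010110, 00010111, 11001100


Comparing all pairs, minimum distance: 3
Can detect 2 errors, correct 1 errors

3


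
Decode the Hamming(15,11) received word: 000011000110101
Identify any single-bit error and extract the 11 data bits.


Syndrome = 0: no error detected

Data: 01100110101 (no errors)


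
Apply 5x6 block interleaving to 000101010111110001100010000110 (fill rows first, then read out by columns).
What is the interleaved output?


Matrix:
  000101
  010111
  110001
  100010
  000110
Read columns: 001100110000000110010101111100

001100110000000110010101111100


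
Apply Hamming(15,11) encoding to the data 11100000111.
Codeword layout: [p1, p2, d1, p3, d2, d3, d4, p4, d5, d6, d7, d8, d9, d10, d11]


Parity bits: p1=0, p2=0, p3=1, p4=1

001111010000111


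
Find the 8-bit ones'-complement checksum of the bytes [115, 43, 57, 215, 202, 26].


Sum = 658 mod 256 = 146
Complement = 109

109


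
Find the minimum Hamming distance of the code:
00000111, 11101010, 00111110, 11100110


Comparing all pairs, minimum distance: 2
Can detect 1 errors, correct 0 errors

2


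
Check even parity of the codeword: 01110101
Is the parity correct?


Number of 1s: 5

No, parity error (5 ones)


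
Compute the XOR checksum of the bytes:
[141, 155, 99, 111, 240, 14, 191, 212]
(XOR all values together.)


XOR chain: 141 ^ 155 ^ 99 ^ 111 ^ 240 ^ 14 ^ 191 ^ 212 = 143

143


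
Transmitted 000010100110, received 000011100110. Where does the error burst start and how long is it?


XOR: 000001000000

Burst at position 5, length 1


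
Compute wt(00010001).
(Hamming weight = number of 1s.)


Counting 1s in 00010001

2


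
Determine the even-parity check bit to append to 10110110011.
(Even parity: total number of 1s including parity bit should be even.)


Number of 1s in data: 7
Parity bit: 1

1


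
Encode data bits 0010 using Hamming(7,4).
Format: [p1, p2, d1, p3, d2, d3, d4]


Parity bits: p1=0, p2=1, p3=1

0101010


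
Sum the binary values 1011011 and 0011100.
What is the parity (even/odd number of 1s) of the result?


1011011 = 91
0011100 = 28
Sum = 119 = 1110111
1s count = 6

even parity (6 ones in 1110111)


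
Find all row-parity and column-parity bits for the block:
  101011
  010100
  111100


Row parities: 000
Column parities: 000011

Row P: 000, Col P: 000011, Corner: 0


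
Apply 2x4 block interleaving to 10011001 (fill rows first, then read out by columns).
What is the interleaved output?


Matrix:
  1001
  1001
Read columns: 11000011

11000011


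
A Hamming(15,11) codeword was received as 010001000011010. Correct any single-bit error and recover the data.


Syndrome = 13: error at position 13

Data: 00100011110 (corrected bit 13)


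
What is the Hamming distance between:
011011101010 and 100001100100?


XOR: 111010001110
Count of 1s: 7

7


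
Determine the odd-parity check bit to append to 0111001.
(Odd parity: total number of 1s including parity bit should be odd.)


Number of 1s in data: 4
Parity bit: 1

1


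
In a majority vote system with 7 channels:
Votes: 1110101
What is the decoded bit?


Ones: 5 out of 7
Threshold: 4

1 (5/7 voted 1)


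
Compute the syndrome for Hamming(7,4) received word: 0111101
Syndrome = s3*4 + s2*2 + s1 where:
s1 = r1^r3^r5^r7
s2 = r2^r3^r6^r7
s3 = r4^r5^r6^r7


s1=1, s2=1, s3=1

Syndrome = 7 (error at position 7)


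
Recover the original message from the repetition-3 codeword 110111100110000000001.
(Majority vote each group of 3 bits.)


Groups: 110, 111, 100, 110, 000, 000, 001
Majority votes: 1101000

1101000


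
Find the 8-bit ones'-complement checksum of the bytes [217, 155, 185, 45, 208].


Sum = 810 mod 256 = 42
Complement = 213

213


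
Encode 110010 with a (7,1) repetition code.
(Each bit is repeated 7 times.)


Each bit -> 7 copies

111111111111110000000000000011111110000000


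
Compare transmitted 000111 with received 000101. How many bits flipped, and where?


XOR: 000010

1 error(s) at position(s): 4


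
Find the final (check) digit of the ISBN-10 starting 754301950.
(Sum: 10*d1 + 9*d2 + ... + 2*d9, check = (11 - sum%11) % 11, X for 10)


Weighted sum: 224
224 mod 11 = 4

Check digit: 7


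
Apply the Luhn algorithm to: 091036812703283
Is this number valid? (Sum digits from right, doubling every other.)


Luhn sum = 51
51 mod 10 = 1

Invalid (Luhn sum mod 10 = 1)


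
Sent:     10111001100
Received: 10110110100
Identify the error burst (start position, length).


XOR: 00001111000

Burst at position 4, length 4


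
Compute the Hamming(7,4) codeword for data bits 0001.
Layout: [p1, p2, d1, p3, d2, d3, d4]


Parity bits: p1=1, p2=1, p3=1

1101001


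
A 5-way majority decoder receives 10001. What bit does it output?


Ones: 2 out of 5
Threshold: 3

0 (2/5 voted 1)


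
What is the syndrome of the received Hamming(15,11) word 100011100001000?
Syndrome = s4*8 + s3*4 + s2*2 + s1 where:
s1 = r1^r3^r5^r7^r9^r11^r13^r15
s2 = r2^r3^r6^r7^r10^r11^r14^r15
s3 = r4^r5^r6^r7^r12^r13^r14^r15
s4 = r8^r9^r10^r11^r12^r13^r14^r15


s1=1, s2=0, s3=0, s4=1

Syndrome = 9 (error at position 9)


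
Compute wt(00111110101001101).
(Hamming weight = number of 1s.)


Counting 1s in 00111110101001101

10


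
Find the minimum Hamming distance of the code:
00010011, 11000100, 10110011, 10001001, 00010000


Comparing all pairs, minimum distance: 2
Can detect 1 errors, correct 0 errors

2


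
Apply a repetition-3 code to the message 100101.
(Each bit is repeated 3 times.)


Each bit -> 3 copies

111000000111000111


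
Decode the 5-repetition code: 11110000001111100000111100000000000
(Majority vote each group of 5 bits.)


Groups: 11110, 00000, 11111, 00000, 11110, 00000, 00000
Majority votes: 1010100

1010100


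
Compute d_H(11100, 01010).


XOR: 10110
Count of 1s: 3

3


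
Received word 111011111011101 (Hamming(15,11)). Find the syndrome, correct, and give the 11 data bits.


Syndrome = 0: no error detected

Data: 11111011101 (no errors)


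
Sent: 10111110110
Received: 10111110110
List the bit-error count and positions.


XOR: 00000000000

0 errors (received matches sent)


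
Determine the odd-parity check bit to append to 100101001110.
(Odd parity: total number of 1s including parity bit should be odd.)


Number of 1s in data: 6
Parity bit: 1

1


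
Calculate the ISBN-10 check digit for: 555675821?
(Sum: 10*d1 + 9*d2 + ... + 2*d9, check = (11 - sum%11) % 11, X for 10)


Weighted sum: 284
284 mod 11 = 9

Check digit: 2


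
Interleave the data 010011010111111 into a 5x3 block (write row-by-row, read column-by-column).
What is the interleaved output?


Matrix:
  010
  011
  010
  111
  111
Read columns: 000111111101011

000111111101011


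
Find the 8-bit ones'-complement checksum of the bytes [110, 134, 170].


Sum = 414 mod 256 = 158
Complement = 97

97


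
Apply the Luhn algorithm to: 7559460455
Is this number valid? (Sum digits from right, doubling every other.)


Luhn sum = 44
44 mod 10 = 4

Invalid (Luhn sum mod 10 = 4)


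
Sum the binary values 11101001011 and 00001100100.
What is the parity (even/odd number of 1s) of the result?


11101001011 = 1867
00001100100 = 100
Sum = 1967 = 11110101111
1s count = 9

odd parity (9 ones in 11110101111)


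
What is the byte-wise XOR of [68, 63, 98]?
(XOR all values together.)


XOR chain: 68 ^ 63 ^ 98 = 25

25


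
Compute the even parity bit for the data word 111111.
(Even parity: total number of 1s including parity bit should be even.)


Number of 1s in data: 6
Parity bit: 0

0


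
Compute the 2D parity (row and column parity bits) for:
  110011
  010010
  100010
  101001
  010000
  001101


Row parities: 000111
Column parities: 110111

Row P: 000111, Col P: 110111, Corner: 1


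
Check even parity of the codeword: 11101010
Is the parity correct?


Number of 1s: 5

No, parity error (5 ones)


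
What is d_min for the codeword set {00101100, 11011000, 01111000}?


Comparing all pairs, minimum distance: 2
Can detect 1 errors, correct 0 errors

2


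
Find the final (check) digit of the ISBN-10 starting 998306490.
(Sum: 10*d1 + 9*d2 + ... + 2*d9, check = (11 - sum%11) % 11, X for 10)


Weighted sum: 329
329 mod 11 = 10

Check digit: 1


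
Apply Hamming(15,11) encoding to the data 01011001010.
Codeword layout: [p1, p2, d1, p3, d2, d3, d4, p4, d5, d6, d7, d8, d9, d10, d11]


Parity bits: p1=1, p2=0, p3=0, p4=1

100010111001010


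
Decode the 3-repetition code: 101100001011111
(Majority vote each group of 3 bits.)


Groups: 101, 100, 001, 011, 111
Majority votes: 10011

10011


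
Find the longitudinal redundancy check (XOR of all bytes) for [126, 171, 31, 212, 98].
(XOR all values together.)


XOR chain: 126 ^ 171 ^ 31 ^ 212 ^ 98 = 124

124


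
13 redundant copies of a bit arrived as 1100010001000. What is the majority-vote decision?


Ones: 4 out of 13
Threshold: 7

0 (4/13 voted 1)


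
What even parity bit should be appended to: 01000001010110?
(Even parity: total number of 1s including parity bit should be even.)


Number of 1s in data: 5
Parity bit: 1

1


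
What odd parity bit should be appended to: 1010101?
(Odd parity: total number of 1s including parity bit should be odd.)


Number of 1s in data: 4
Parity bit: 1

1


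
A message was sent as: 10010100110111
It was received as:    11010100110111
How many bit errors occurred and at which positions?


XOR: 01000000000000

1 error(s) at position(s): 1


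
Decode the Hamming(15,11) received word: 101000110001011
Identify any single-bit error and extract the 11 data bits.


Syndrome = 0: no error detected

Data: 10010001011 (no errors)


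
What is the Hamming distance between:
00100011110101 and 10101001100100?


XOR: 10001010010001
Count of 1s: 5

5


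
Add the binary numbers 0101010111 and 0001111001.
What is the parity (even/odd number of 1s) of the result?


0101010111 = 343
0001111001 = 121
Sum = 464 = 111010000
1s count = 4

even parity (4 ones in 111010000)


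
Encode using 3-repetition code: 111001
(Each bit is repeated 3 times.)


Each bit -> 3 copies

111111111000000111


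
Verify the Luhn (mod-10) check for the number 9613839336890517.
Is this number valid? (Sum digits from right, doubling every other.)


Luhn sum = 84
84 mod 10 = 4

Invalid (Luhn sum mod 10 = 4)


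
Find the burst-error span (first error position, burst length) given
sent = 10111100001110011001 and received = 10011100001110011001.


XOR: 00100000000000000000

Burst at position 2, length 1


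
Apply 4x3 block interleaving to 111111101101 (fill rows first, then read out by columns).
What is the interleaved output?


Matrix:
  111
  111
  101
  101
Read columns: 111111001111

111111001111


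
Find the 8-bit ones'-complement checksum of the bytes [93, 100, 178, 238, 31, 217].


Sum = 857 mod 256 = 89
Complement = 166

166


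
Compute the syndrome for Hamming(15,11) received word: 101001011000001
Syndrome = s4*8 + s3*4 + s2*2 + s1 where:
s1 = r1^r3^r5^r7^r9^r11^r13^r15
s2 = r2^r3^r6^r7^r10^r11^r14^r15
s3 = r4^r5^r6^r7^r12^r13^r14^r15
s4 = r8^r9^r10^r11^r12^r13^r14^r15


s1=0, s2=1, s3=0, s4=1

Syndrome = 10 (error at position 10)


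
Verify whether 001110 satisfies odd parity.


Number of 1s: 3

Yes, parity is correct (3 ones)


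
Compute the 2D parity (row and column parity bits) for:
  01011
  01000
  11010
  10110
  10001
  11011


Row parities: 111100
Column parities: 00101

Row P: 111100, Col P: 00101, Corner: 0


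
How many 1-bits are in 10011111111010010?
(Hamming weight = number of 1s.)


Counting 1s in 10011111111010010

11


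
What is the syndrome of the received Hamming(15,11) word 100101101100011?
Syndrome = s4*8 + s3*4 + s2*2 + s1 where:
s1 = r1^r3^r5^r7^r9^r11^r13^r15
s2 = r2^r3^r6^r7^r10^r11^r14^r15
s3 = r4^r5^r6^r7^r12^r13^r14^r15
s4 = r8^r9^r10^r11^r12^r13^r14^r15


s1=0, s2=1, s3=1, s4=0

Syndrome = 6 (error at position 6)


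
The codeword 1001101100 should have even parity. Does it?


Number of 1s: 5

No, parity error (5 ones)


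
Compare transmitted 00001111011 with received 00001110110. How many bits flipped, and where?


XOR: 00000001101

3 error(s) at position(s): 7, 8, 10


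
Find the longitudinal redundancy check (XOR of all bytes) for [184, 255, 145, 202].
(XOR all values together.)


XOR chain: 184 ^ 255 ^ 145 ^ 202 = 28

28


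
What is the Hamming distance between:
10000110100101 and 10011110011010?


XOR: 00011000111111
Count of 1s: 8

8


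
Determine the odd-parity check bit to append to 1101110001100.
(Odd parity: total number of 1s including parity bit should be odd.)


Number of 1s in data: 7
Parity bit: 0

0


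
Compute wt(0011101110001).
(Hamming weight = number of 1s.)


Counting 1s in 0011101110001

7


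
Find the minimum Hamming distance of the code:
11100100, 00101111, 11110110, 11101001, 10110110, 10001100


Comparing all pairs, minimum distance: 1
Can detect 0 errors, correct 0 errors

1


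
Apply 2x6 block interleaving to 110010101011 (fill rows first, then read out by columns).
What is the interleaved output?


Matrix:
  110010
  101011
Read columns: 111001001101

111001001101


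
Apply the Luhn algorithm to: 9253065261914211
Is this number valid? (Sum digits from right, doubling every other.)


Luhn sum = 51
51 mod 10 = 1

Invalid (Luhn sum mod 10 = 1)


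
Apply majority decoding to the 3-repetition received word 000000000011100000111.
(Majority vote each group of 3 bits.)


Groups: 000, 000, 000, 011, 100, 000, 111
Majority votes: 0001001

0001001


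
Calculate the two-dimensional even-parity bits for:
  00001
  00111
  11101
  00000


Row parities: 1100
Column parities: 11011

Row P: 1100, Col P: 11011, Corner: 0


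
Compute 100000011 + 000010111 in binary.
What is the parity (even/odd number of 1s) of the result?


100000011 = 259
000010111 = 23
Sum = 282 = 100011010
1s count = 4

even parity (4 ones in 100011010)


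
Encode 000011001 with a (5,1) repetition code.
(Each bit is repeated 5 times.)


Each bit -> 5 copies

000000000000000000001111111111000000000011111


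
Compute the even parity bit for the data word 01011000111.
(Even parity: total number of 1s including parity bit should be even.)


Number of 1s in data: 6
Parity bit: 0

0


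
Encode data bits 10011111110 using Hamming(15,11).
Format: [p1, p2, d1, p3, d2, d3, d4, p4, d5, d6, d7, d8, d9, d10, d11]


Parity bits: p1=1, p2=1, p3=0, p4=0

111000101111110


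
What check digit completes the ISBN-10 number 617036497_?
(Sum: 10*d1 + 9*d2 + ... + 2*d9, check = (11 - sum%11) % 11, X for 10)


Weighted sum: 230
230 mod 11 = 10

Check digit: 1


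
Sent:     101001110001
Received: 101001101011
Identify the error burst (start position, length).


XOR: 000000011010

Burst at position 7, length 4


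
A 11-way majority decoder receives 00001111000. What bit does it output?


Ones: 4 out of 11
Threshold: 6

0 (4/11 voted 1)


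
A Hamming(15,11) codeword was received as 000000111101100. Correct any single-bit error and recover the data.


Syndrome = 13: error at position 13

Data: 00011101000 (corrected bit 13)


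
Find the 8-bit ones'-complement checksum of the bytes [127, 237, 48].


Sum = 412 mod 256 = 156
Complement = 99

99


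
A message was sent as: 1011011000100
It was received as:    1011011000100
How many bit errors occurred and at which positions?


XOR: 0000000000000

0 errors (received matches sent)


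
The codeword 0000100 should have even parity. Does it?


Number of 1s: 1

No, parity error (1 ones)


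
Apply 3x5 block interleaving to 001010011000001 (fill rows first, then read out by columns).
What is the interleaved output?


Matrix:
  00101
  00110
  00001
Read columns: 000000110010101

000000110010101


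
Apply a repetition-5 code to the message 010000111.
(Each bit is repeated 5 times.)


Each bit -> 5 copies

000001111100000000000000000000111111111111111


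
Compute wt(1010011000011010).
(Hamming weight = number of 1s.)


Counting 1s in 1010011000011010

7


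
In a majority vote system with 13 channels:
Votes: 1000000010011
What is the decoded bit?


Ones: 4 out of 13
Threshold: 7

0 (4/13 voted 1)


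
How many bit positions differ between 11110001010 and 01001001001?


XOR: 10111000011
Count of 1s: 6

6


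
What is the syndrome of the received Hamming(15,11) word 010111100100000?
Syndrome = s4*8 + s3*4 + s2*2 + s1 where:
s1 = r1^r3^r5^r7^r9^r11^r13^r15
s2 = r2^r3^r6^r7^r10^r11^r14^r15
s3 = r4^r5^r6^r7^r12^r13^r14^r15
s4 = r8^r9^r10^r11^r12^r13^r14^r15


s1=0, s2=0, s3=0, s4=1

Syndrome = 8 (error at position 8)


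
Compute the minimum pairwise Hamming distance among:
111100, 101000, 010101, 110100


Comparing all pairs, minimum distance: 1
Can detect 0 errors, correct 0 errors

1


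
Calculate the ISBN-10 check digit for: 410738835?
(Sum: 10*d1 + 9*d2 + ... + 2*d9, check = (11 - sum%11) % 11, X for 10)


Weighted sum: 207
207 mod 11 = 9

Check digit: 2


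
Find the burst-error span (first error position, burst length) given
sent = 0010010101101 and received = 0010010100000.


XOR: 0000000001101

Burst at position 9, length 4


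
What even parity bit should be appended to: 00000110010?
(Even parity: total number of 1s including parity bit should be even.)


Number of 1s in data: 3
Parity bit: 1

1


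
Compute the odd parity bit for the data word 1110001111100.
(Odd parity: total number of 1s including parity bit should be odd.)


Number of 1s in data: 8
Parity bit: 1

1


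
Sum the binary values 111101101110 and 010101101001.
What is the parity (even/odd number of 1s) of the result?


111101101110 = 3950
010101101001 = 1385
Sum = 5335 = 1010011010111
1s count = 8

even parity (8 ones in 1010011010111)


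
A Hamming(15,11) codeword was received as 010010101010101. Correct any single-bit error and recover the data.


Syndrome = 0: no error detected

Data: 01011010101 (no errors)


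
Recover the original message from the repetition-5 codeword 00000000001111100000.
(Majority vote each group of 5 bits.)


Groups: 00000, 00000, 11111, 00000
Majority votes: 0010

0010


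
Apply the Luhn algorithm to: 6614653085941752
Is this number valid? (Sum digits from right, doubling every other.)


Luhn sum = 66
66 mod 10 = 6

Invalid (Luhn sum mod 10 = 6)


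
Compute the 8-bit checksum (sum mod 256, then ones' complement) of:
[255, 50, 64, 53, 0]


Sum = 422 mod 256 = 166
Complement = 89

89


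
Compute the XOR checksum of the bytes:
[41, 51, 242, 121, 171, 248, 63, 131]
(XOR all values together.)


XOR chain: 41 ^ 51 ^ 242 ^ 121 ^ 171 ^ 248 ^ 63 ^ 131 = 126

126


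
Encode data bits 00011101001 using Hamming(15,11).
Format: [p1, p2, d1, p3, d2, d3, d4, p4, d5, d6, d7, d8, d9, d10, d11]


Parity bits: p1=1, p2=1, p3=1, p4=0

110100101101001


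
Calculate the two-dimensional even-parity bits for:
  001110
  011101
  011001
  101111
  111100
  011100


Row parities: 101101
Column parities: 000101

Row P: 101101, Col P: 000101, Corner: 0


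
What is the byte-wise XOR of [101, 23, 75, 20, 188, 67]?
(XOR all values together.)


XOR chain: 101 ^ 23 ^ 75 ^ 20 ^ 188 ^ 67 = 210

210


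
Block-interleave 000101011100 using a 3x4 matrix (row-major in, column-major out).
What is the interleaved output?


Matrix:
  0001
  0101
  1100
Read columns: 001011000110

001011000110


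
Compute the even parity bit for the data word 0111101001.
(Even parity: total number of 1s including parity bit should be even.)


Number of 1s in data: 6
Parity bit: 0

0


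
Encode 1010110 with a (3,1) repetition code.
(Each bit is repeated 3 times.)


Each bit -> 3 copies

111000111000111111000


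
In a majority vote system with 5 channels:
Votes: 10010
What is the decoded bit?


Ones: 2 out of 5
Threshold: 3

0 (2/5 voted 1)


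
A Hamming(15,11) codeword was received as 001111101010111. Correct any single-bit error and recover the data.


Syndrome = 13: error at position 13

Data: 11111010011 (corrected bit 13)


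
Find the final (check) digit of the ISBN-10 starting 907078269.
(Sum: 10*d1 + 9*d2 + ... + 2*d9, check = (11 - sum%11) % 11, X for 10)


Weighted sum: 272
272 mod 11 = 8

Check digit: 3


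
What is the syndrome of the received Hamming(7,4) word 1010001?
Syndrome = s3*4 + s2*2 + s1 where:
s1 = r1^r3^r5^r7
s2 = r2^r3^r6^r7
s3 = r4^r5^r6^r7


s1=1, s2=0, s3=1

Syndrome = 5 (error at position 5)


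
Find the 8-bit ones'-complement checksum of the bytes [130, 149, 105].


Sum = 384 mod 256 = 128
Complement = 127

127


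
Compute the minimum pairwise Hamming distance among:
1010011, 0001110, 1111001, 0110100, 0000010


Comparing all pairs, minimum distance: 2
Can detect 1 errors, correct 0 errors

2


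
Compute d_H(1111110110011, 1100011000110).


XOR: 0011101110101
Count of 1s: 8

8


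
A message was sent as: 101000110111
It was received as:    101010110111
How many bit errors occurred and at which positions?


XOR: 000010000000

1 error(s) at position(s): 4


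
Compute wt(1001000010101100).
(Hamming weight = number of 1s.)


Counting 1s in 1001000010101100

6


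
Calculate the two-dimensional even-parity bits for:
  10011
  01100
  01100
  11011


Row parities: 1000
Column parities: 01000

Row P: 1000, Col P: 01000, Corner: 1


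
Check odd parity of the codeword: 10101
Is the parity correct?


Number of 1s: 3

Yes, parity is correct (3 ones)


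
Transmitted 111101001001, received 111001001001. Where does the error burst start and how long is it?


XOR: 000100000000

Burst at position 3, length 1


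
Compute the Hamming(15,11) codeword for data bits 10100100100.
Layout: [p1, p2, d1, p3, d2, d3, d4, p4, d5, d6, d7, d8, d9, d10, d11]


Parity bits: p1=0, p2=1, p3=0, p4=0

011001000100100


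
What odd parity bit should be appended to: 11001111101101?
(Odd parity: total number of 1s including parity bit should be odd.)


Number of 1s in data: 10
Parity bit: 1

1


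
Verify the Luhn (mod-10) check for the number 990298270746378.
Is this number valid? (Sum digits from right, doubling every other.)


Luhn sum = 73
73 mod 10 = 3

Invalid (Luhn sum mod 10 = 3)


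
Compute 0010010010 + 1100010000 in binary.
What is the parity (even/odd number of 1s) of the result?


0010010010 = 146
1100010000 = 784
Sum = 930 = 1110100010
1s count = 5

odd parity (5 ones in 1110100010)


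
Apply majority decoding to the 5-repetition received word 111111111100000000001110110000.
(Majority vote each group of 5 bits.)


Groups: 11111, 11111, 00000, 00000, 11101, 10000
Majority votes: 110010

110010


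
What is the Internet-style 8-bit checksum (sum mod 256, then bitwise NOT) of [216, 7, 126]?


Sum = 349 mod 256 = 93
Complement = 162

162


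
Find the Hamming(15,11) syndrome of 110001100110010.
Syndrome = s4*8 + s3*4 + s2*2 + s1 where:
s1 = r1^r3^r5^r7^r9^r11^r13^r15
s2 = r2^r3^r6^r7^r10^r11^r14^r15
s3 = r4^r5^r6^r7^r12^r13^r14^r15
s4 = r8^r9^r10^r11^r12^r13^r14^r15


s1=1, s2=0, s3=1, s4=1

Syndrome = 13 (error at position 13)


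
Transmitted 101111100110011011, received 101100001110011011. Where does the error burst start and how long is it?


XOR: 000011101000000000

Burst at position 4, length 5


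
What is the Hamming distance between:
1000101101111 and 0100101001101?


XOR: 1100000100010
Count of 1s: 4

4


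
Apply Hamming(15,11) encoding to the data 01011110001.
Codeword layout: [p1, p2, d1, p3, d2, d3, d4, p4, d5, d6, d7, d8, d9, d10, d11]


Parity bits: p1=1, p2=0, p3=1, p4=0

100110101110001


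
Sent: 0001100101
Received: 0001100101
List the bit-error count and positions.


XOR: 0000000000

0 errors (received matches sent)


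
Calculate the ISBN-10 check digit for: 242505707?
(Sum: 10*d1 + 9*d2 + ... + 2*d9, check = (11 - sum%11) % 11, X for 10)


Weighted sum: 174
174 mod 11 = 9

Check digit: 2


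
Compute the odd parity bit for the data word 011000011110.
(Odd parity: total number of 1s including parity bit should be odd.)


Number of 1s in data: 6
Parity bit: 1

1


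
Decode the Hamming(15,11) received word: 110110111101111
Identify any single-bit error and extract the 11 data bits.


Syndrome = 14: error at position 14

Data: 01011101101 (corrected bit 14)


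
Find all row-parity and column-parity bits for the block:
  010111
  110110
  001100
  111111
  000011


Row parities: 00000
Column parities: 010001

Row P: 00000, Col P: 010001, Corner: 0


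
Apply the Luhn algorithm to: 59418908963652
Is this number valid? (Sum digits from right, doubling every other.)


Luhn sum = 73
73 mod 10 = 3

Invalid (Luhn sum mod 10 = 3)


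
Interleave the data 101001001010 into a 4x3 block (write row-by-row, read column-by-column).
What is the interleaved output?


Matrix:
  101
  001
  001
  010
Read columns: 100000011110

100000011110


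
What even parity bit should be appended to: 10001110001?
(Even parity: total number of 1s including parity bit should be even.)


Number of 1s in data: 5
Parity bit: 1

1


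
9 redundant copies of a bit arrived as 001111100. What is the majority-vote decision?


Ones: 5 out of 9
Threshold: 5

1 (5/9 voted 1)


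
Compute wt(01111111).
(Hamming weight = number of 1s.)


Counting 1s in 01111111

7


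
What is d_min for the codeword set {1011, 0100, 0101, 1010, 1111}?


Comparing all pairs, minimum distance: 1
Can detect 0 errors, correct 0 errors

1


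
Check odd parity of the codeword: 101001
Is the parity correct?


Number of 1s: 3

Yes, parity is correct (3 ones)


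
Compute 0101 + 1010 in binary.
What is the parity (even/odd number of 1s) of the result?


0101 = 5
1010 = 10
Sum = 15 = 1111
1s count = 4

even parity (4 ones in 1111)


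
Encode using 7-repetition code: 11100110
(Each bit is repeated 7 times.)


Each bit -> 7 copies

11111111111111111111100000000000000111111111111110000000


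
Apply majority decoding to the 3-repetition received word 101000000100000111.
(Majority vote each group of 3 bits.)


Groups: 101, 000, 000, 100, 000, 111
Majority votes: 100001

100001


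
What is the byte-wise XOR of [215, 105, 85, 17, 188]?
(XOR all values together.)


XOR chain: 215 ^ 105 ^ 85 ^ 17 ^ 188 = 70

70


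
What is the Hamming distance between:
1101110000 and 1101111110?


XOR: 0000001110
Count of 1s: 3

3


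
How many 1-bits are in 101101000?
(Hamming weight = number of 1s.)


Counting 1s in 101101000

4


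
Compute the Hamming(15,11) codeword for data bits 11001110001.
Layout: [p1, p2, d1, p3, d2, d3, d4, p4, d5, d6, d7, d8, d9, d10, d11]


Parity bits: p1=1, p2=0, p3=0, p4=0

101010001110001


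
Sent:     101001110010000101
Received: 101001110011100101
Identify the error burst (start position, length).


XOR: 000000000001100000

Burst at position 11, length 2


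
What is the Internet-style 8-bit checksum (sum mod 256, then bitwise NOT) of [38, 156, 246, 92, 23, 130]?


Sum = 685 mod 256 = 173
Complement = 82

82


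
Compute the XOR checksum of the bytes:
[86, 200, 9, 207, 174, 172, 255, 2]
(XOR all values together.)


XOR chain: 86 ^ 200 ^ 9 ^ 207 ^ 174 ^ 172 ^ 255 ^ 2 = 167

167


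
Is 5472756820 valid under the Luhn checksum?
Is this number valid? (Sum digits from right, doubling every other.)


Luhn sum = 37
37 mod 10 = 7

Invalid (Luhn sum mod 10 = 7)


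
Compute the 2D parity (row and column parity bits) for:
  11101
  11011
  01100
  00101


Row parities: 0000
Column parities: 01111

Row P: 0000, Col P: 01111, Corner: 0


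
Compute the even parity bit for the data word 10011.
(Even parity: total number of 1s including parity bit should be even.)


Number of 1s in data: 3
Parity bit: 1

1


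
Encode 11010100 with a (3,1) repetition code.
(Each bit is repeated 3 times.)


Each bit -> 3 copies

111111000111000111000000


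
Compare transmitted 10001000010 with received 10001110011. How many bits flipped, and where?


XOR: 00000110001

3 error(s) at position(s): 5, 6, 10


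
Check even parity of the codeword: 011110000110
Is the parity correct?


Number of 1s: 6

Yes, parity is correct (6 ones)


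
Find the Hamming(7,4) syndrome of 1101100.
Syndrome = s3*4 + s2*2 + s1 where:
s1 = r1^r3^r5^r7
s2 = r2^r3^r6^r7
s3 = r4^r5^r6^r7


s1=0, s2=1, s3=0

Syndrome = 2 (error at position 2)


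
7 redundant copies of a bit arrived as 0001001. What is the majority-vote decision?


Ones: 2 out of 7
Threshold: 4

0 (2/7 voted 1)


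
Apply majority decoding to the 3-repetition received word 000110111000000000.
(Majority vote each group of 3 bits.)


Groups: 000, 110, 111, 000, 000, 000
Majority votes: 011000

011000


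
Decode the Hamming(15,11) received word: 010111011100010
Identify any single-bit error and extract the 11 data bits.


Syndrome = 0: no error detected

Data: 01101100010 (no errors)


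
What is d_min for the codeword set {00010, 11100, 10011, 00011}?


Comparing all pairs, minimum distance: 1
Can detect 0 errors, correct 0 errors

1
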